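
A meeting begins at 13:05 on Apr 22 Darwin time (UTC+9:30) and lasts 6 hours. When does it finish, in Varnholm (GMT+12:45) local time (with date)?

22:20 on April 22

Convert start to UTC: 13:05 − 9:30 = 03:35 UTC on Apr 22.
Add 6 hours duration → 09:35 UTC.
Varnholm is UTC+12:45, so local end time = 09:35 + 12:45 = 22:20 on Apr 22.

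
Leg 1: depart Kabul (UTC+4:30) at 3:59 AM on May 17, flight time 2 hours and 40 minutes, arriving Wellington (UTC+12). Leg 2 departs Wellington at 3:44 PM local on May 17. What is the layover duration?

Convert departure to UTC: 3:59 AM − 4:30 = 11:29 PM UTC on May 16.
Add 2 hours 40 minutes flight time → 2:09 AM UTC (May 17).
Wellington is UTC+12:00, so local arrival = 2:09 AM + 12:00 = 2:09 PM on May 17.
Layover = 3:44 PM − 2:09 PM = 1 hour 35 minutes.

1 hour 35 minutes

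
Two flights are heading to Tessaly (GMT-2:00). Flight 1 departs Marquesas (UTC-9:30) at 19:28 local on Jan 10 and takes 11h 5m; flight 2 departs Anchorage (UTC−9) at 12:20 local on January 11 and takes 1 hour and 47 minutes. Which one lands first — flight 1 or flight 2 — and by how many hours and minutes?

Flight 1 in UTC: 19:28 + 9:30 = 04:58 on Jan 11.
+11 hours and 5 minutes → arrive 16:03 UTC on Jan 11.
Flight 2 in UTC: 12:20 + 9:00 = 21:20 on Jan 11.
+1 hour and 47 minutes → arrive 23:07 UTC on Jan 11.
Flight 1 lands earlier by 7 hours 4 minutes.

the first, by 7 hours 4 minutes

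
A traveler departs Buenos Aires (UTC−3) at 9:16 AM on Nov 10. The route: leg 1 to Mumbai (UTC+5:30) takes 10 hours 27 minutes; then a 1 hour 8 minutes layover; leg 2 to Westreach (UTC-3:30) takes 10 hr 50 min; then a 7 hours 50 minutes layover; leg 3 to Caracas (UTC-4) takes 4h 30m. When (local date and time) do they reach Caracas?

7:01 PM on November 11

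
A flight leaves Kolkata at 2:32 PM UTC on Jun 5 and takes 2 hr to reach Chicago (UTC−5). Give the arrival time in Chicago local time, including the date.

11:32 AM on June 5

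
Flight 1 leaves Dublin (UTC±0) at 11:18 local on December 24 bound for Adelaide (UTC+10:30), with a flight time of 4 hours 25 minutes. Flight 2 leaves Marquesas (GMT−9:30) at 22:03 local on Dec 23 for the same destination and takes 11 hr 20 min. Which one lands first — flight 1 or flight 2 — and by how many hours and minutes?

the first, by 3 hours 10 minutes

Flight 1 departs at 11:18 UTC (Dec 24).
+4 hours and 25 minutes → arrive 15:43 UTC on Dec 24.
Flight 2 in UTC: 22:03 + 9:30 = 07:33 on Dec 24.
+11 hours and 20 minutes → arrive 18:53 UTC on Dec 24.
Flight 1 lands earlier by 3 hours 10 minutes.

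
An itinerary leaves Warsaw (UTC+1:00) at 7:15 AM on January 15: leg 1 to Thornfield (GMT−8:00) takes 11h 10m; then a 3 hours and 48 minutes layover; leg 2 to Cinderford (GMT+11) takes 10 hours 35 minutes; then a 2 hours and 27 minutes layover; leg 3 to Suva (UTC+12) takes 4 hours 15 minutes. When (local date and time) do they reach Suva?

Convert departure to UTC: 7:15 AM − 1:00 = 6:15 AM UTC on Jan 15.
Add 11 hours and 10 minutes leg 1 → 5:25 PM UTC.
Add 3 hours 48 minutes layover in Thornfield → 9:13 PM UTC.
Add 10 hours and 35 minutes leg 2 → 7:48 AM UTC (Jan 16).
Add 2 hours 27 minutes layover in Cinderford → 10:15 AM UTC.
Add 4 hours and 15 minutes leg 3 → 2:30 PM UTC.
Suva is UTC+12:00, so local arrival = 2:30 PM + 12:00 = 2:30 AM on Jan 17.

2:30 AM on January 17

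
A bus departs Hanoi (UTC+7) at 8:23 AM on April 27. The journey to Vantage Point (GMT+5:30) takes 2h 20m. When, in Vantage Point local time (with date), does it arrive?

Vantage Point is 1:30 behind Hanoi.
After 2 hours and 20 minutes it is 10:43 AM in Hanoi.
Shift by the zone difference: 10:43 AM − 1:30 = 9:13 AM on Apr 27 in Vantage Point.

9:13 AM on Apr 27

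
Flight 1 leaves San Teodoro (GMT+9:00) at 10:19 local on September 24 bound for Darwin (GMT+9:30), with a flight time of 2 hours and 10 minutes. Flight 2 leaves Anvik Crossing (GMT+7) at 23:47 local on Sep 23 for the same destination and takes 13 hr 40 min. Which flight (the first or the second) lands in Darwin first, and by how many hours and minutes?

the first, by 2 hours 58 minutes

Flight 1 in UTC: 10:19 − 9:00 = 01:19 on Sep 24.
+2 hours and 10 minutes → arrive 03:29 UTC on Sep 24.
Flight 2 in UTC: 23:47 − 7:00 = 16:47 on Sep 23.
+13 hours 40 minutes → arrive 06:27 UTC on Sep 24.
Flight 1 lands earlier by 2 hours 58 minutes.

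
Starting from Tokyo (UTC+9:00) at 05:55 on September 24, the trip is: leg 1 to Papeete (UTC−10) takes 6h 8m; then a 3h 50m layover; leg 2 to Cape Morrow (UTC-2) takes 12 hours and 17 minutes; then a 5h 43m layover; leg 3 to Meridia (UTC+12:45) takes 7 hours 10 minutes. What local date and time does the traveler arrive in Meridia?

Convert departure to UTC: 05:55 − 9:00 = 20:55 UTC on Sep 23.
Add 6 hours and 8 minutes leg 1 → 03:03 UTC (Sep 24).
Add 3 hours 50 minutes layover in Papeete → 06:53 UTC.
Add 12 hours and 17 minutes leg 2 → 19:10 UTC.
Add 5 hours 43 minutes layover in Cape Morrow → 00:53 UTC (Sep 25).
Add 7 hours 10 minutes leg 3 → 08:03 UTC.
Meridia is UTC+12:45, so local arrival = 08:03 + 12:45 = 20:48 on Sep 25.

20:48 on September 25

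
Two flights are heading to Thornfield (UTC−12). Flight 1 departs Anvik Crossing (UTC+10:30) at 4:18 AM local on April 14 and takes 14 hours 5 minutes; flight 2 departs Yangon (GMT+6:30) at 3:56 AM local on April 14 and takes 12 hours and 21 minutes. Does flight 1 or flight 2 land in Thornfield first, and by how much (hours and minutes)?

the first, by 1 hour 54 minutes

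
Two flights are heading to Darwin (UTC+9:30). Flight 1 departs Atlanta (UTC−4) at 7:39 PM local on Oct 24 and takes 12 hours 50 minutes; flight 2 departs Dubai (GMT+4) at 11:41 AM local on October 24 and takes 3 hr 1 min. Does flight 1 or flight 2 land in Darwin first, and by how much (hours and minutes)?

the second, by 25 hours 47 minutes

Flight 1 in UTC: 7:39 PM + 4:00 = 11:39 PM on Oct 24.
+12 hours 50 minutes → arrive 12:29 PM UTC on Oct 25.
Flight 2 in UTC: 11:41 AM − 4:00 = 7:41 AM on Oct 24.
+3 hours 1 minute → arrive 10:42 AM UTC on Oct 24.
Flight 2 lands earlier by 25 hours 47 minutes.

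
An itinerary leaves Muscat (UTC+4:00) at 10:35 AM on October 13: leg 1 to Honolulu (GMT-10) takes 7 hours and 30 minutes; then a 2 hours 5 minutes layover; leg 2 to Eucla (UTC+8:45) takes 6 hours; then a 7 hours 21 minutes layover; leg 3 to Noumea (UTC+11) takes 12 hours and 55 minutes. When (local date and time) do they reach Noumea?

5:26 AM on October 15

Convert departure to UTC: 10:35 AM − 4:00 = 6:35 AM UTC on Oct 13.
Add 7 hours and 30 minutes leg 1 → 2:05 PM UTC.
Add 2 hours 5 minutes layover in Honolulu → 4:10 PM UTC.
Add 6 hours leg 2 → 10:10 PM UTC.
Add 7 hours 21 minutes layover in Eucla → 5:31 AM UTC (Oct 14).
Add 12 hours 55 minutes leg 3 → 6:26 PM UTC.
Noumea is UTC+11:00, so local arrival = 6:26 PM + 11:00 = 5:26 AM on Oct 15.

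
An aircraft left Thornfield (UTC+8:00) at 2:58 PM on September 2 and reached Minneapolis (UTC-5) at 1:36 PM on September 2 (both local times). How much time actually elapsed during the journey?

Departure in UTC: 2:58 PM − 8:00 = 6:58 AM on Sep 2.
Arrival in UTC: 1:36 PM + 5:00 = 6:36 PM on Sep 2.
Elapsed = 6:36 PM − 6:58 AM = 11 hours 38 minutes.

11 hours 38 minutes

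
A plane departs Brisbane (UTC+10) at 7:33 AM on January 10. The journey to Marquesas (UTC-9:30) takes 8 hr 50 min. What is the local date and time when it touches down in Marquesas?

8:53 PM on Jan 9

Convert departure to UTC: 7:33 AM − 10:00 = 9:33 PM UTC on Jan 9.
Add 8 hours 50 minutes travel time → 6:23 AM UTC (Jan 10).
Marquesas is UTC−9:30, so local arrival = 6:23 AM − 9:30 = 8:53 PM on Jan 9.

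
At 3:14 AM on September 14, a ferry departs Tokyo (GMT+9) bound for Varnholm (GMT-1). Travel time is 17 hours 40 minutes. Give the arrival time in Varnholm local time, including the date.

Varnholm is 10:00 behind Tokyo.
After 17 hours and 40 minutes it is 8:54 PM in Tokyo.
Shift by the zone difference: 8:54 PM − 10:00 = 10:54 AM on Sep 14 in Varnholm.

10:54 AM on Sep 14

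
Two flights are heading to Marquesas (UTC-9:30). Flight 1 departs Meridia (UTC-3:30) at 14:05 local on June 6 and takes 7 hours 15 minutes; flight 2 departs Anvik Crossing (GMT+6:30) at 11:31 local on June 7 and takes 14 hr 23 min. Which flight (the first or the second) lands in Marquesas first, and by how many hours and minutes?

the first, by 18 hours 34 minutes

Flight 1 in UTC: 14:05 + 3:30 = 17:35 on Jun 6.
+7 hours and 15 minutes → arrive 00:50 UTC on Jun 7.
Flight 2 in UTC: 11:31 − 6:30 = 05:01 on Jun 7.
+14 hours and 23 minutes → arrive 19:24 UTC on Jun 7.
Flight 1 lands earlier by 18 hours 34 minutes.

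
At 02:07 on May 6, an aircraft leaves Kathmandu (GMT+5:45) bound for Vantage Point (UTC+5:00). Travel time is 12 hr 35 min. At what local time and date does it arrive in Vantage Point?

Convert departure to UTC: 02:07 − 5:45 = 20:22 UTC on May 5.
Add 12 hours 35 minutes travel time → 08:57 UTC (May 6).
Vantage Point is UTC+5:00, so local arrival = 08:57 + 5:00 = 13:57 on May 6.

13:57 on May 6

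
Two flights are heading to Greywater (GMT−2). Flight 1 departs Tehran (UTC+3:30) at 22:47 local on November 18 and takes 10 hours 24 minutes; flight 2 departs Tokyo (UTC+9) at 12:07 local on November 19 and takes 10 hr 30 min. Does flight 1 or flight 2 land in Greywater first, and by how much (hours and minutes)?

the first, by 7 hours 56 minutes

Flight 1 in UTC: 22:47 − 3:30 = 19:17 on Nov 18.
+10 hours 24 minutes → arrive 05:41 UTC on Nov 19.
Flight 2 in UTC: 12:07 − 9:00 = 03:07 on Nov 19.
+10 hours 30 minutes → arrive 13:37 UTC on Nov 19.
Flight 1 lands earlier by 7 hours 56 minutes.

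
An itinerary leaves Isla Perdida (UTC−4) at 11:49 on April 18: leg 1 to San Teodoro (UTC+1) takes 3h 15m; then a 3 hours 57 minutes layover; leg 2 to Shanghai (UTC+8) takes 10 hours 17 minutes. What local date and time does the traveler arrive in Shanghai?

17:18 on April 19

Convert departure to UTC: 11:49 + 4:00 = 15:49 UTC on Apr 18.
Add 3 hours and 15 minutes leg 1 → 19:04 UTC.
Add 3 hours and 57 minutes layover in San Teodoro → 23:01 UTC.
Add 10 hours 17 minutes leg 2 → 09:18 UTC (Apr 19).
Shanghai is UTC+8:00, so local arrival = 09:18 + 8:00 = 17:18 on Apr 19.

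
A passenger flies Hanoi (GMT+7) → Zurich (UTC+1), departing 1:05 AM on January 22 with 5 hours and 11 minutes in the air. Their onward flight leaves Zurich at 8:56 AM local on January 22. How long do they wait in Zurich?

Convert departure to UTC: 1:05 AM − 7:00 = 6:05 PM UTC on Jan 21.
Add 5 hours and 11 minutes flight time → 11:16 PM UTC.
Zurich is UTC+1:00, so local arrival = 11:16 PM + 1:00 = 12:16 AM on Jan 22.
Layover = 8:56 AM − 12:16 AM = 8 hours 40 minutes.

8 hours 40 minutes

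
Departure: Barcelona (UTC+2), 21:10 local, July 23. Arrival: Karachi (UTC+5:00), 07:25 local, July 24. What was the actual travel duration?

Departure in UTC: 21:10 − 2:00 = 19:10 on Jul 23.
Arrival in UTC: 07:25 − 5:00 = 02:25 on Jul 24.
Elapsed = 02:25 − 19:10 (+1 day) = 7 hours 15 minutes.

7 hours 15 minutes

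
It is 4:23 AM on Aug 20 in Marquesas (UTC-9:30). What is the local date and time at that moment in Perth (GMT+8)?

In UTC: 4:23 AM + 9:30 = 1:53 PM on Aug 20.
Perth is UTC+8:00: 1:53 PM + 8:00 = 9:53 PM on Aug 20.

9:53 PM on August 20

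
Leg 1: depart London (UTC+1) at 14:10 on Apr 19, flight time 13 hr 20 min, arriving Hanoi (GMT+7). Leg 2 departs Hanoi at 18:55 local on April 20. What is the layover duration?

9 hours 25 minutes

Convert departure to UTC: 14:10 − 1:00 = 13:10 UTC on Apr 19.
Add 13 hours and 20 minutes flight time → 02:30 UTC (Apr 20).
Hanoi is UTC+7:00, so local arrival = 02:30 + 7:00 = 09:30 on Apr 20.
Layover = 18:55 − 09:30 = 9 hours 25 minutes.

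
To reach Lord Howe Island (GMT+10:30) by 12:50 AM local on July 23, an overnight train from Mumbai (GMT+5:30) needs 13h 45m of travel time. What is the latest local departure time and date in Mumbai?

Target arrival in UTC: 12:50 AM − 10:30 = 2:20 PM on Jul 22.
Subtract 13 hours 45 minutes → departure 12:35 AM UTC on Jul 22.
Mumbai is UTC+5:30: 12:35 AM + 5:30 = 6:05 AM on Jul 22.

6:05 AM on Jul 22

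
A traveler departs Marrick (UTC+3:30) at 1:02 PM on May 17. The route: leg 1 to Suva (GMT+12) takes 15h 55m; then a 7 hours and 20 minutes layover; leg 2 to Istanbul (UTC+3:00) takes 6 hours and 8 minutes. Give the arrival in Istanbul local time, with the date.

Convert departure to UTC: 1:02 PM − 3:30 = 9:32 AM UTC on May 17.
Add 15 hours and 55 minutes leg 1 → 1:27 AM UTC (May 18).
Add 7 hours and 20 minutes layover in Suva → 8:47 AM UTC.
Add 6 hours and 8 minutes leg 2 → 2:55 PM UTC.
Istanbul is UTC+3:00, so local arrival = 2:55 PM + 3:00 = 5:55 PM on May 18.

5:55 PM on May 18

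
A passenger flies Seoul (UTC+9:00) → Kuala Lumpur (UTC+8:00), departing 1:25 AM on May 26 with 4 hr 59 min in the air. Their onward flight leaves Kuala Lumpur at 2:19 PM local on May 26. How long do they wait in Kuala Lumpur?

8 hours 55 minutes

Convert departure to UTC: 1:25 AM − 9:00 = 4:25 PM UTC on May 25.
Add 4 hours and 59 minutes flight time → 9:24 PM UTC.
Kuala Lumpur is UTC+8:00, so local arrival = 9:24 PM + 8:00 = 5:24 AM on May 26.
Layover = 2:19 PM − 5:24 AM = 8 hours 55 minutes.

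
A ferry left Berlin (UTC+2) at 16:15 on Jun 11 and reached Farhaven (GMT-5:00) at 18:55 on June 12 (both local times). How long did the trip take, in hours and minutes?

33 hours 40 minutes

Departure in UTC: 16:15 − 2:00 = 14:15 on Jun 11.
Arrival in UTC: 18:55 + 5:00 = 23:55 on Jun 12.
Elapsed = 23:55 − 14:15 (+1 day) = 33 hours 40 minutes.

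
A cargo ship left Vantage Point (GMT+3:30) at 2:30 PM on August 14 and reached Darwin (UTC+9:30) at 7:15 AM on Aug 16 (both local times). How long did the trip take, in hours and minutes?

Darwin is 6:00 ahead of Vantage Point.
Clock-face elapsed time (ignoring zones) is 40 hours 45 minutes.
Actual elapsed = 40 hours 45 minutes − 6:00 = 34 hours 45 minutes.

34 hours 45 minutes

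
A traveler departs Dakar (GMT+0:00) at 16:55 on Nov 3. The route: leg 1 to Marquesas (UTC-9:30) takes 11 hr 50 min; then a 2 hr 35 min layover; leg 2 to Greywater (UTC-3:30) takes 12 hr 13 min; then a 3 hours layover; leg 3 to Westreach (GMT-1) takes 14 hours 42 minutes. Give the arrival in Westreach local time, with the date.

12:15 on November 5

Dakar is at UTC+0, so departure is already 16:55 UTC on Nov 3.
Add 11 hours and 50 minutes leg 1 → 04:45 UTC (Nov 4).
Add 2 hours 35 minutes layover in Marquesas → 07:20 UTC.
Add 12 hours and 13 minutes leg 2 → 19:33 UTC.
Add 3 hours layover in Greywater → 22:33 UTC.
Add 14 hours 42 minutes leg 3 → 13:15 UTC (Nov 5).
Westreach is UTC−1:00, so local arrival = 13:15 − 1:00 = 12:15 on Nov 5.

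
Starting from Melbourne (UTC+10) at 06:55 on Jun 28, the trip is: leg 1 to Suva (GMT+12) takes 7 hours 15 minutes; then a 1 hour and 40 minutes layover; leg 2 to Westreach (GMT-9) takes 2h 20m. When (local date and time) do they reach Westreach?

23:10 on June 27

Convert departure to UTC: 06:55 − 10:00 = 20:55 UTC on Jun 27.
Add 7 hours and 15 minutes leg 1 → 04:10 UTC (Jun 28).
Add 1 hour 40 minutes layover in Suva → 05:50 UTC.
Add 2 hours 20 minutes leg 2 → 08:10 UTC.
Westreach is UTC−9:00, so local arrival = 08:10 − 9:00 = 23:10 on Jun 27.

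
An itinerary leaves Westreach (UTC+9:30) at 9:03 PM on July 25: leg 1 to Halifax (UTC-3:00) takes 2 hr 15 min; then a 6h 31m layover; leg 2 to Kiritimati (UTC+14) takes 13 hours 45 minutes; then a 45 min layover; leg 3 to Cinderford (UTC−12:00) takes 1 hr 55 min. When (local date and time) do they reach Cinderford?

12:44 AM on Jul 26

Convert departure to UTC: 9:03 PM − 9:30 = 11:33 AM UTC on Jul 25.
Add 2 hours 15 minutes leg 1 → 1:48 PM UTC.
Add 6 hours and 31 minutes layover in Halifax → 8:19 PM UTC.
Add 13 hours 45 minutes leg 2 → 10:04 AM UTC (Jul 26).
Add 45 minutes layover in Kiritimati → 10:49 AM UTC.
Add 1 hour and 55 minutes leg 3 → 12:44 PM UTC.
Cinderford is UTC−12:00, so local arrival = 12:44 PM − 12:00 = 12:44 AM on Jul 26.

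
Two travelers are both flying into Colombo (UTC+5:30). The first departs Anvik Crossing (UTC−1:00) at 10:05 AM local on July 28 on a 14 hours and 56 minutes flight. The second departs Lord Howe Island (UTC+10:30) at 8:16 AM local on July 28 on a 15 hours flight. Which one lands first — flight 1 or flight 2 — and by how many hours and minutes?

Flight 1 in UTC: 10:05 AM + 1:00 = 11:05 AM on Jul 28.
+14 hours 56 minutes → arrive 2:01 AM UTC on Jul 29.
Flight 2 in UTC: 8:16 AM − 10:30 = 9:46 PM on Jul 27.
+15 hours → arrive 12:46 PM UTC on Jul 28.
Flight 2 lands earlier by 13 hours 15 minutes.

the second, by 13 hours 15 minutes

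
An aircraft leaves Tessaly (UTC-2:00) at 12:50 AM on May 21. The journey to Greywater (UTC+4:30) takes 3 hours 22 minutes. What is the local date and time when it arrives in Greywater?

Greywater is 6:30 ahead of Tessaly.
After 3 hours and 22 minutes it is 4:12 AM in Tessaly.
Shift by the zone difference: 4:12 AM + 6:30 = 10:42 AM on May 21 in Greywater.

10:42 AM on May 21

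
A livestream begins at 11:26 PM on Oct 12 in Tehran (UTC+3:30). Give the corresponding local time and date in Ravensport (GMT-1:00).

6:56 PM on October 12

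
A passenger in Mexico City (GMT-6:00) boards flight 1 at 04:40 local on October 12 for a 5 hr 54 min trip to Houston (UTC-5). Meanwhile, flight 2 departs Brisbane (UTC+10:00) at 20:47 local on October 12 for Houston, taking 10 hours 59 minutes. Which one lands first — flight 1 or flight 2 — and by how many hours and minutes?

Flight 1 in UTC: 04:40 + 6:00 = 10:40 on Oct 12.
+5 hours 54 minutes → arrive 16:34 UTC on Oct 12.
Flight 2 in UTC: 20:47 − 10:00 = 10:47 on Oct 12.
+10 hours and 59 minutes → arrive 21:46 UTC on Oct 12.
Flight 1 lands earlier by 5 hours 12 minutes.

the first, by 5 hours 12 minutes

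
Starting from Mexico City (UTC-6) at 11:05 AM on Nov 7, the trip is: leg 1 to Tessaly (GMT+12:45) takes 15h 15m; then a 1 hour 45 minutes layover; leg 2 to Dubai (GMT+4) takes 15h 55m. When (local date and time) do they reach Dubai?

Convert departure to UTC: 11:05 AM + 6:00 = 5:05 PM UTC on Nov 7.
Add 15 hours and 15 minutes leg 1 → 8:20 AM UTC (Nov 8).
Add 1 hour and 45 minutes layover in Tessaly → 10:05 AM UTC.
Add 15 hours 55 minutes leg 2 → 2:00 AM UTC (Nov 9).
Dubai is UTC+4:00, so local arrival = 2:00 AM + 4:00 = 6:00 AM on Nov 9.

6:00 AM on November 9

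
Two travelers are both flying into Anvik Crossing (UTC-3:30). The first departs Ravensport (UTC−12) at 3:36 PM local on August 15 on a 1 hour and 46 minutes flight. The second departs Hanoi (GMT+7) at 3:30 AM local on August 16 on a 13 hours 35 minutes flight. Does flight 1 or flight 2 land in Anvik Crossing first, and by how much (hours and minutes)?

Flight 1 in UTC: 3:36 PM + 12:00 = 3:36 AM on Aug 16.
+1 hour and 46 minutes → arrive 5:22 AM UTC on Aug 16.
Flight 2 in UTC: 3:30 AM − 7:00 = 8:30 PM on Aug 15.
+13 hours 35 minutes → arrive 10:05 AM UTC on Aug 16.
Flight 1 lands earlier by 4 hours 43 minutes.

the first, by 4 hours 43 minutes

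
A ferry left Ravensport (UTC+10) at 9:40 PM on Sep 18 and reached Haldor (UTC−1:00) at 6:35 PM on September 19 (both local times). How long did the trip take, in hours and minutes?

31 hours 55 minutes

Departure in UTC: 9:40 PM − 10:00 = 11:40 AM on Sep 18.
Arrival in UTC: 6:35 PM + 1:00 = 7:35 PM on Sep 19.
Elapsed = 7:35 PM − 11:40 AM (+1 day) = 31 hours 55 minutes.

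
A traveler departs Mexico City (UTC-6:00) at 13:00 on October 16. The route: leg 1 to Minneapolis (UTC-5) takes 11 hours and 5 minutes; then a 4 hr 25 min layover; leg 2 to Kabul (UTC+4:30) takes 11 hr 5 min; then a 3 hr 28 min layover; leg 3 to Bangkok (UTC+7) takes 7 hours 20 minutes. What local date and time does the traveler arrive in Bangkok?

15:23 on October 18

Convert departure to UTC: 13:00 + 6:00 = 19:00 UTC on Oct 16.
Add 11 hours and 5 minutes leg 1 → 06:05 UTC (Oct 17).
Add 4 hours and 25 minutes layover in Minneapolis → 10:30 UTC.
Add 11 hours 5 minutes leg 2 → 21:35 UTC.
Add 3 hours and 28 minutes layover in Kabul → 01:03 UTC (Oct 18).
Add 7 hours 20 minutes leg 3 → 08:23 UTC.
Bangkok is UTC+7:00, so local arrival = 08:23 + 7:00 = 15:23 on Oct 18.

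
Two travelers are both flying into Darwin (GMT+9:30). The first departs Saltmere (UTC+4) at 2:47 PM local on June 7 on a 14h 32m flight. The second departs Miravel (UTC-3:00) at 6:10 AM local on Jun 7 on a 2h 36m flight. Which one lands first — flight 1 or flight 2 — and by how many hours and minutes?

the second, by 13 hours 33 minutes

Flight 1 in UTC: 2:47 PM − 4:00 = 10:47 AM on Jun 7.
+14 hours 32 minutes → arrive 1:19 AM UTC on Jun 8.
Flight 2 in UTC: 6:10 AM + 3:00 = 9:10 AM on Jun 7.
+2 hours and 36 minutes → arrive 11:46 AM UTC on Jun 7.
Flight 2 lands earlier by 13 hours 33 minutes.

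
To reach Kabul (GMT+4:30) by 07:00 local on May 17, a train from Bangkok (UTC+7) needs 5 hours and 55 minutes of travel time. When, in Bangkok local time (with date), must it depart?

Target arrival in UTC: 07:00 − 4:30 = 02:30 on May 17.
Subtract 5 hours and 55 minutes → departure 20:35 UTC on May 16.
Bangkok is UTC+7:00: 20:35 + 7:00 = 03:35 on May 17.

03:35 on May 17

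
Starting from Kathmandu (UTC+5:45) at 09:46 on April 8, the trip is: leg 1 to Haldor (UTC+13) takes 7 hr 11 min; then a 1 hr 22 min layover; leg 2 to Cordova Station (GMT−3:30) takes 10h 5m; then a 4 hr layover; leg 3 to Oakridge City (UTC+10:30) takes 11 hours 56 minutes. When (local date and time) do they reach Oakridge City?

Convert departure to UTC: 09:46 − 5:45 = 04:01 UTC on Apr 8.
Add 7 hours and 11 minutes leg 1 → 11:12 UTC.
Add 1 hour and 22 minutes layover in Haldor → 12:34 UTC.
Add 10 hours 5 minutes leg 2 → 22:39 UTC.
Add 4 hours layover in Cordova Station → 02:39 UTC (Apr 9).
Add 11 hours 56 minutes leg 3 → 14:35 UTC.
Oakridge City is UTC+10:30, so local arrival = 14:35 + 10:30 = 01:05 on Apr 10.

01:05 on Apr 10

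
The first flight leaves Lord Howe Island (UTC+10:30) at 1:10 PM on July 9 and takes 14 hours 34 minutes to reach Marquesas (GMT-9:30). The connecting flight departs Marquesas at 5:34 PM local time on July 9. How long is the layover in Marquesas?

9 hours 50 minutes

Convert departure to UTC: 1:10 PM − 10:30 = 2:40 AM UTC on Jul 9.
Add 14 hours 34 minutes flight time → 5:14 PM UTC.
Marquesas is UTC−9:30, so local arrival = 5:14 PM − 9:30 = 7:44 AM on Jul 9.
Layover = 5:34 PM − 7:44 AM = 9 hours 50 minutes.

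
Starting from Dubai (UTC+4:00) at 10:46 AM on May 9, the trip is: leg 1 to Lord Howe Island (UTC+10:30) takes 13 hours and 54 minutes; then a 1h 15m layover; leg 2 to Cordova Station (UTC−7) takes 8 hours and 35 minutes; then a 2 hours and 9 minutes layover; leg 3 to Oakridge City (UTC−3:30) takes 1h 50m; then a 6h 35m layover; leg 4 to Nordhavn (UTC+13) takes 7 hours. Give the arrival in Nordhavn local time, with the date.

Convert departure to UTC: 10:46 AM − 4:00 = 6:46 AM UTC on May 9.
Add 13 hours and 54 minutes leg 1 → 8:40 PM UTC.
Add 1 hour and 15 minutes layover in Lord Howe Island → 9:55 PM UTC.
Add 8 hours and 35 minutes leg 2 → 6:30 AM UTC (May 10).
Add 2 hours and 9 minutes layover in Cordova Station → 8:39 AM UTC.
Add 1 hour 50 minutes leg 3 → 10:29 AM UTC.
Add 6 hours 35 minutes layover in Oakridge City → 5:04 PM UTC.
Add 7 hours leg 4 → 12:04 AM UTC (May 11).
Nordhavn is UTC+13:00, so local arrival = 12:04 AM + 13:00 = 1:04 PM on May 11.

1:04 PM on May 11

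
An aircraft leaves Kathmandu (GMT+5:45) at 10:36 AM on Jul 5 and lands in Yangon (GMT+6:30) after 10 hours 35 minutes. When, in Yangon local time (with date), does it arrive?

Convert departure to UTC: 10:36 AM − 5:45 = 4:51 AM UTC on Jul 5.
Add 10 hours 35 minutes travel time → 3:26 PM UTC.
Yangon is UTC+6:30, so local arrival = 3:26 PM + 6:30 = 9:56 PM on Jul 5.

9:56 PM on Jul 5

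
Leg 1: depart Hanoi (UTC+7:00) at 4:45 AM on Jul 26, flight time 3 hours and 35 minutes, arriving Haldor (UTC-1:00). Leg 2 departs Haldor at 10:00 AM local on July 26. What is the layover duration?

9 hours 40 minutes

Convert departure to UTC: 4:45 AM − 7:00 = 9:45 PM UTC on Jul 25.
Add 3 hours 35 minutes flight time → 1:20 AM UTC (Jul 26).
Haldor is UTC−1:00, so local arrival = 1:20 AM − 1:00 = 12:20 AM on Jul 26.
Layover = 10:00 AM − 12:20 AM = 9 hours 40 minutes.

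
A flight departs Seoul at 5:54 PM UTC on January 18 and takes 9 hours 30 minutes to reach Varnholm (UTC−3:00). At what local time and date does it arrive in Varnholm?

Departure is given in UTC: 5:54 PM on Jan 18.
Add 9 hours 30 minutes → 3:24 AM UTC (Jan 19).
Varnholm is UTC−3:00: 3:24 AM − 3:00 = 12:24 AM on Jan 19.

12:24 AM on January 19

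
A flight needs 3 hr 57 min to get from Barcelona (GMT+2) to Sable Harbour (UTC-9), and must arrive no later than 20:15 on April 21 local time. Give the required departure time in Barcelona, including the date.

Target arrival in UTC: 20:15 + 9:00 = 05:15 on Apr 22.
Subtract 3 hours and 57 minutes → departure 01:18 UTC on Apr 22.
Barcelona is UTC+2:00: 01:18 + 2:00 = 03:18 on Apr 22.

03:18 on April 22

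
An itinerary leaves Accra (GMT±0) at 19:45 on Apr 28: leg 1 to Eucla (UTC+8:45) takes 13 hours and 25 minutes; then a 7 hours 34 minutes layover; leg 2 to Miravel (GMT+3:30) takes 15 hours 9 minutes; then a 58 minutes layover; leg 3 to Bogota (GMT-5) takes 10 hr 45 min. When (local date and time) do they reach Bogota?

14:36 on April 30

Accra is at UTC+0, so departure is already 19:45 UTC on Apr 28.
Add 13 hours and 25 minutes leg 1 → 09:10 UTC (Apr 29).
Add 7 hours and 34 minutes layover in Eucla → 16:44 UTC.
Add 15 hours and 9 minutes leg 2 → 07:53 UTC (Apr 30).
Add 58 minutes layover in Miravel → 08:51 UTC.
Add 10 hours 45 minutes leg 3 → 19:36 UTC.
Bogota is UTC−5:00, so local arrival = 19:36 − 5:00 = 14:36 on Apr 30.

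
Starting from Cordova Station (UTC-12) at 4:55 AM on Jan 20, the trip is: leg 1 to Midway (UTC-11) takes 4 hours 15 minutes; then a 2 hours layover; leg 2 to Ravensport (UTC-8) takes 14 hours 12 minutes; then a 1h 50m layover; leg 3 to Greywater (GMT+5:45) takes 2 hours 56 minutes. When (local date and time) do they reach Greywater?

Convert departure to UTC: 4:55 AM + 12:00 = 4:55 PM UTC on Jan 20.
Add 4 hours and 15 minutes leg 1 → 9:10 PM UTC.
Add 2 hours layover in Midway → 11:10 PM UTC.
Add 14 hours 12 minutes leg 2 → 1:22 PM UTC (Jan 21).
Add 1 hour 50 minutes layover in Ravensport → 3:12 PM UTC.
Add 2 hours and 56 minutes leg 3 → 6:08 PM UTC.
Greywater is UTC+5:45, so local arrival = 6:08 PM + 5:45 = 11:53 PM on Jan 21.

11:53 PM on January 21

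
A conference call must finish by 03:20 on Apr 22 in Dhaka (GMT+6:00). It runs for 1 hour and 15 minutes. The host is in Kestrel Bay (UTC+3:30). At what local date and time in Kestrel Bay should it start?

23:35 on April 21

Target end time in UTC: 03:20 − 6:00 = 21:20 on Apr 21.
Subtract 1 hour and 15 minutes → start 20:05 UTC on Apr 21.
Kestrel Bay is UTC+3:30: 20:05 + 3:30 = 23:35 on Apr 21.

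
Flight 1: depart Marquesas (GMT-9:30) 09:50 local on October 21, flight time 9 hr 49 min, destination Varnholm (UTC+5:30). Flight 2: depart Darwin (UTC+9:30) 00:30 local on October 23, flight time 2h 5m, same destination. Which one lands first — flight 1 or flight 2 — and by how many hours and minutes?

Flight 1 in UTC: 09:50 + 9:30 = 19:20 on Oct 21.
+9 hours 49 minutes → arrive 05:09 UTC on Oct 22.
Flight 2 in UTC: 00:30 − 9:30 = 15:00 on Oct 22.
+2 hours 5 minutes → arrive 17:05 UTC on Oct 22.
Flight 1 lands earlier by 11 hours 56 minutes.

the first, by 11 hours 56 minutes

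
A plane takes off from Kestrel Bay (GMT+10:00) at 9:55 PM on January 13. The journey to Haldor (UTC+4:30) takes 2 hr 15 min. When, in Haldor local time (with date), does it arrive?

6:40 PM on January 13

Haldor is 5:30 behind Kestrel Bay.
After 2 hours 15 minutes it is 12:10 AM (Jan 14) in Kestrel Bay.
Shift by the zone difference: 12:10 AM − 5:30 = 6:40 PM on Jan 13 in Haldor.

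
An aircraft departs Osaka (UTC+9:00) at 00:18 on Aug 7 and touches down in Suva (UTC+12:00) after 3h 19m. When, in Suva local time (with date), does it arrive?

06:37 on August 7

Convert departure to UTC: 00:18 − 9:00 = 15:18 UTC on Aug 6.
Add 3 hours 19 minutes travel time → 18:37 UTC.
Suva is UTC+12:00, so local arrival = 18:37 + 12:00 = 06:37 on Aug 7.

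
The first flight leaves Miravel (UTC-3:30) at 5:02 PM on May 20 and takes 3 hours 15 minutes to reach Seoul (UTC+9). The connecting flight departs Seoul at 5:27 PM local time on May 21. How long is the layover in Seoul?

8 hours 40 minutes

Convert departure to UTC: 5:02 PM + 3:30 = 8:32 PM UTC on May 20.
Add 3 hours 15 minutes flight time → 11:47 PM UTC.
Seoul is UTC+9:00, so local arrival = 11:47 PM + 9:00 = 8:47 AM on May 21.
Layover = 5:27 PM − 8:47 AM = 8 hours 40 minutes.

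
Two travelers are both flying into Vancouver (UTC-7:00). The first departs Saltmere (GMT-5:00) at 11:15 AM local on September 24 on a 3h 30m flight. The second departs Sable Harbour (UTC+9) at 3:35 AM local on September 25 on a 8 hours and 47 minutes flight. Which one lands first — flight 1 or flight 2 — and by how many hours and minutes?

Flight 1 in UTC: 11:15 AM + 5:00 = 4:15 PM on Sep 24.
+3 hours and 30 minutes → arrive 7:45 PM UTC on Sep 24.
Flight 2 in UTC: 3:35 AM − 9:00 = 6:35 PM on Sep 24.
+8 hours and 47 minutes → arrive 3:22 AM UTC on Sep 25.
Flight 1 lands earlier by 7 hours 37 minutes.

the first, by 7 hours 37 minutes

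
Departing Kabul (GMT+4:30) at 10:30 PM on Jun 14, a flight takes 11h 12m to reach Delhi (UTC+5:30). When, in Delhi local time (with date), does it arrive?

Convert departure to UTC: 10:30 PM − 4:30 = 6:00 PM UTC on Jun 14.
Add 11 hours 12 minutes travel time → 5:12 AM UTC (Jun 15).
Delhi is UTC+5:30, so local arrival = 5:12 AM + 5:30 = 10:42 AM on Jun 15.

10:42 AM on June 15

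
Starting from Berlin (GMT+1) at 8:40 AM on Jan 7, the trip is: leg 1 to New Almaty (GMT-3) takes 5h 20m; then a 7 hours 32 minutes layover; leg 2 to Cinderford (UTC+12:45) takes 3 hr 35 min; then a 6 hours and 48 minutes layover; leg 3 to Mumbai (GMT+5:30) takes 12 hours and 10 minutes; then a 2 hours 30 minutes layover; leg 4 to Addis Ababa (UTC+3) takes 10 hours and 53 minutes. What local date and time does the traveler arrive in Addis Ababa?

11:28 AM on January 9

Convert departure to UTC: 8:40 AM − 1:00 = 7:40 AM UTC on Jan 7.
Add 5 hours 20 minutes leg 1 → 1:00 PM UTC.
Add 7 hours 32 minutes layover in New Almaty → 8:32 PM UTC.
Add 3 hours 35 minutes leg 2 → 12:07 AM UTC (Jan 8).
Add 6 hours and 48 minutes layover in Cinderford → 6:55 AM UTC.
Add 12 hours and 10 minutes leg 3 → 7:05 PM UTC.
Add 2 hours and 30 minutes layover in Mumbai → 9:35 PM UTC.
Add 10 hours and 53 minutes leg 4 → 8:28 AM UTC (Jan 9).
Addis Ababa is UTC+3:00, so local arrival = 8:28 AM + 3:00 = 11:28 AM on Jan 9.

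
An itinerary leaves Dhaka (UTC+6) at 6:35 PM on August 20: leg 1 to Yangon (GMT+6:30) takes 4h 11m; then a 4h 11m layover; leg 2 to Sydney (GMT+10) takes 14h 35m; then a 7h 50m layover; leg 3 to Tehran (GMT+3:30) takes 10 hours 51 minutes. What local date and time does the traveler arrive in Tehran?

Convert departure to UTC: 6:35 PM − 6:00 = 12:35 PM UTC on Aug 20.
Add 4 hours 11 minutes leg 1 → 4:46 PM UTC.
Add 4 hours 11 minutes layover in Yangon → 8:57 PM UTC.
Add 14 hours 35 minutes leg 2 → 11:32 AM UTC (Aug 21).
Add 7 hours 50 minutes layover in Sydney → 7:22 PM UTC.
Add 10 hours and 51 minutes leg 3 → 6:13 AM UTC (Aug 22).
Tehran is UTC+3:30, so local arrival = 6:13 AM + 3:30 = 9:43 AM on Aug 22.

9:43 AM on Aug 22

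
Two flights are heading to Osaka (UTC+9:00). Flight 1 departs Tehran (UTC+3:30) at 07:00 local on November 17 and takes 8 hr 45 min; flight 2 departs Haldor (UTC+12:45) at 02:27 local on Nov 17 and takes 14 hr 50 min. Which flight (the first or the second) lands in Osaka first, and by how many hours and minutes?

the second, by 7 hours 43 minutes

Flight 1 in UTC: 07:00 − 3:30 = 03:30 on Nov 17.
+8 hours and 45 minutes → arrive 12:15 UTC on Nov 17.
Flight 2 in UTC: 02:27 − 12:45 = 13:42 on Nov 16.
+14 hours 50 minutes → arrive 04:32 UTC on Nov 17.
Flight 2 lands earlier by 7 hours 43 minutes.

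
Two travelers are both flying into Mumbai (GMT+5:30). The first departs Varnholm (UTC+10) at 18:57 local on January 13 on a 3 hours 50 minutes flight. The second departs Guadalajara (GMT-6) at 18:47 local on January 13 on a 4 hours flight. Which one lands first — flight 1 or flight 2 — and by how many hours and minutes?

the first, by 16 hours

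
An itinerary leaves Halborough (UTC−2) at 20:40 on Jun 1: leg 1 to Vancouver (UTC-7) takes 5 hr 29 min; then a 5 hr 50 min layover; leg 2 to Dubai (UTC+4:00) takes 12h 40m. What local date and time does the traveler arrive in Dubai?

Convert departure to UTC: 20:40 + 2:00 = 22:40 UTC on Jun 1.
Add 5 hours 29 minutes leg 1 → 04:09 UTC (Jun 2).
Add 5 hours 50 minutes layover in Vancouver → 09:59 UTC.
Add 12 hours 40 minutes leg 2 → 22:39 UTC.
Dubai is UTC+4:00, so local arrival = 22:39 + 4:00 = 02:39 on Jun 3.

02:39 on June 3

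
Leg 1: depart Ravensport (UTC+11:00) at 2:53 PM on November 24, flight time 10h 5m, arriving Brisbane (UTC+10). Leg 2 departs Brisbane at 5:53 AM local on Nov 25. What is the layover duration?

Convert departure to UTC: 2:53 PM − 11:00 = 3:53 AM UTC on Nov 24.
Add 10 hours 5 minutes flight time → 1:58 PM UTC.
Brisbane is UTC+10:00, so local arrival = 1:58 PM + 10:00 = 11:58 PM on Nov 24.
Layover = 5:53 AM − 11:58 PM (+1 day) = 5 hours 55 minutes.

5 hours 55 minutes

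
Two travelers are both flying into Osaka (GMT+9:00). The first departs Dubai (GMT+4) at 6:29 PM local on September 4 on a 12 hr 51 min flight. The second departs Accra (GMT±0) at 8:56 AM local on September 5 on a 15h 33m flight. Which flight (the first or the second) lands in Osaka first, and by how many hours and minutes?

Flight 1 in UTC: 6:29 PM − 4:00 = 2:29 PM on Sep 4.
+12 hours 51 minutes → arrive 3:20 AM UTC on Sep 5.
Flight 2 departs at 8:56 AM UTC (Sep 5).
+15 hours and 33 minutes → arrive 12:29 AM UTC on Sep 6.
Flight 1 lands earlier by 21 hours 9 minutes.

the first, by 21 hours 9 minutes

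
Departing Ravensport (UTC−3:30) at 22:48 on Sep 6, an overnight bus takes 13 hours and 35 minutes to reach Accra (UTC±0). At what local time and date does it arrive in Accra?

15:53 on Sep 7

Convert departure to UTC: 22:48 + 3:30 = 02:18 UTC on Sep 7.
Add 13 hours 35 minutes travel time → 15:53 UTC.
Accra is UTC+0, so local arrival is the same: 15:53 on Sep 7.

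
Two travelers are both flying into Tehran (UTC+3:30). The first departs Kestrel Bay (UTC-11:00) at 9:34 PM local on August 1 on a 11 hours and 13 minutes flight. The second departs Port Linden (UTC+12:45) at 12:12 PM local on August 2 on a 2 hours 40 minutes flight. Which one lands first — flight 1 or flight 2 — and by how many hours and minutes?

the second, by 17 hours 40 minutes

Flight 1 in UTC: 9:34 PM + 11:00 = 8:34 AM on Aug 2.
+11 hours and 13 minutes → arrive 7:47 PM UTC on Aug 2.
Flight 2 in UTC: 12:12 PM − 12:45 = 11:27 PM on Aug 1.
+2 hours and 40 minutes → arrive 2:07 AM UTC on Aug 2.
Flight 2 lands earlier by 17 hours 40 minutes.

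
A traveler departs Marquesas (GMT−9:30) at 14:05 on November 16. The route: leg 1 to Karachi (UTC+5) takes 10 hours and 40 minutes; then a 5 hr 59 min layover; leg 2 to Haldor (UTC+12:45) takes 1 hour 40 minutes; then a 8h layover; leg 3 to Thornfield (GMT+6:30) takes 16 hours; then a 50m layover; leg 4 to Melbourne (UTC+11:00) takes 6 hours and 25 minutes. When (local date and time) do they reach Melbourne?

Convert departure to UTC: 14:05 + 9:30 = 23:35 UTC on Nov 16.
Add 10 hours 40 minutes leg 1 → 10:15 UTC (Nov 17).
Add 5 hours 59 minutes layover in Karachi → 16:14 UTC.
Add 1 hour and 40 minutes leg 2 → 17:54 UTC.
Add 8 hours layover in Haldor → 01:54 UTC (Nov 18).
Add 16 hours leg 3 → 17:54 UTC.
Add 50 minutes layover in Thornfield → 18:44 UTC.
Add 6 hours 25 minutes leg 4 → 01:09 UTC (Nov 19).
Melbourne is UTC+11:00, so local arrival = 01:09 + 11:00 = 12:09 on Nov 19.

12:09 on Nov 19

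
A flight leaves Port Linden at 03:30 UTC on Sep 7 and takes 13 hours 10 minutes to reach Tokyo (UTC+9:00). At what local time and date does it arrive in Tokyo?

Departure is given in UTC: 03:30 on Sep 7.
Add 13 hours 10 minutes → 16:40 UTC.
Tokyo is UTC+9:00: 16:40 + 9:00 = 01:40 on Sep 8.

01:40 on September 8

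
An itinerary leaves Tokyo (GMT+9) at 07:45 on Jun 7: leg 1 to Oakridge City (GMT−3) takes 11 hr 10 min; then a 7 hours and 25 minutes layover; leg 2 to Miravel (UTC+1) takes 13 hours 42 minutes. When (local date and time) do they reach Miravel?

08:02 on June 8

Convert departure to UTC: 07:45 − 9:00 = 22:45 UTC on Jun 6.
Add 11 hours 10 minutes leg 1 → 09:55 UTC (Jun 7).
Add 7 hours 25 minutes layover in Oakridge City → 17:20 UTC.
Add 13 hours 42 minutes leg 2 → 07:02 UTC (Jun 8).
Miravel is UTC+1:00, so local arrival = 07:02 + 1:00 = 08:02 on Jun 8.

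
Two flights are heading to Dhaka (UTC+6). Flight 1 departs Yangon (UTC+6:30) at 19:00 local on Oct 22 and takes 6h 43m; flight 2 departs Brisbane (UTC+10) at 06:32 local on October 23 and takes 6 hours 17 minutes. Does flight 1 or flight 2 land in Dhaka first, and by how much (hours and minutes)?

Flight 1 in UTC: 19:00 − 6:30 = 12:30 on Oct 22.
+6 hours and 43 minutes → arrive 19:13 UTC on Oct 22.
Flight 2 in UTC: 06:32 − 10:00 = 20:32 on Oct 22.
+6 hours and 17 minutes → arrive 02:49 UTC on Oct 23.
Flight 1 lands earlier by 7 hours 36 minutes.

the first, by 7 hours 36 minutes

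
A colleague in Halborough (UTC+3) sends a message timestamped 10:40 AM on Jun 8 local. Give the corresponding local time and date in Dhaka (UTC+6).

1:40 PM on Jun 8

In UTC: 10:40 AM − 3:00 = 7:40 AM on Jun 8.
Dhaka is UTC+6:00: 7:40 AM + 6:00 = 1:40 PM on Jun 8.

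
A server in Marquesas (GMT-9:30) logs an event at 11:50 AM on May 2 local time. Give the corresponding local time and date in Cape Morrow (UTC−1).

In UTC: 11:50 AM + 9:30 = 9:20 PM on May 2.
Cape Morrow is UTC−1:00: 9:20 PM − 1:00 = 8:20 PM on May 2.

8:20 PM on May 2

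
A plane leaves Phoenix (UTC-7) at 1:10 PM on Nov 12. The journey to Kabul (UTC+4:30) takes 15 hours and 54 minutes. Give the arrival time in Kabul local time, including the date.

Convert departure to UTC: 1:10 PM + 7:00 = 8:10 PM UTC on Nov 12.
Add 15 hours and 54 minutes travel time → 12:04 PM UTC (Nov 13).
Kabul is UTC+4:30, so local arrival = 12:04 PM + 4:30 = 4:34 PM on Nov 13.

4:34 PM on Nov 13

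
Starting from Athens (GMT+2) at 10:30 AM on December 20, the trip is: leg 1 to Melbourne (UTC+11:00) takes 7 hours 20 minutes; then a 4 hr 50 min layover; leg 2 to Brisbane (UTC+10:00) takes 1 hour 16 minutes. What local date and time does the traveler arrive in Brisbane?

7:56 AM on December 21

Convert departure to UTC: 10:30 AM − 2:00 = 8:30 AM UTC on Dec 20.
Add 7 hours and 20 minutes leg 1 → 3:50 PM UTC.
Add 4 hours and 50 minutes layover in Melbourne → 8:40 PM UTC.
Add 1 hour 16 minutes leg 2 → 9:56 PM UTC.
Brisbane is UTC+10:00, so local arrival = 9:56 PM + 10:00 = 7:56 AM on Dec 21.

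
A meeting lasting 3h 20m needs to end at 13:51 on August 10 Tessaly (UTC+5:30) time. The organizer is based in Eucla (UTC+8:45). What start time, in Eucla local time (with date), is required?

13:46 on August 10

Target end time in UTC: 13:51 − 5:30 = 08:21 on Aug 10.
Subtract 3 hours 20 minutes → start 05:01 UTC on Aug 10.
Eucla is UTC+8:45: 05:01 + 8:45 = 13:46 on Aug 10.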